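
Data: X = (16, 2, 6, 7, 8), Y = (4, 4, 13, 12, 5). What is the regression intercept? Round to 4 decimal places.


a = ybar - b*xbar, where b = sum((xi-xbar)(yi-ybar)) / sum((xi-xbar)^2)
n = 5, xbar = 39/5 = 7.8, ybar = 38/5 = 7.6
Sxy = sum((xi-xbar)(yi-ybar)) = -22.4
Sxx = sum((xi-xbar)^2) = 104.8
b = Sxy / Sxx = -28/131 ≈ -0.213740
a = 7.6 - (-0.213740) * 7.8 = 1214/131 ≈ 9.267176

9.2672


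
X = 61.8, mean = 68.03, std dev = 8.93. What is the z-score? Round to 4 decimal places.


z = (X - mu) / sigma
X - mu = 61.8 - 68.03 = -6.23
z = -6.23 / 8.93 = -623/893 ≈ -0.697648

-0.6976


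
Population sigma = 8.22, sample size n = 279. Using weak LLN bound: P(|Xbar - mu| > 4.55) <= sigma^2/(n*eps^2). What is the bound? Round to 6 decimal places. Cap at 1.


bound = min(1, sigma^2/(n*eps^2))
sigma^2 = 8.22^2 = 67.5684
n*eps^2 = 279 * 4.55^2 = 279 * 20.7025 = 5775.9975
sigma^2/(n*eps^2) = 67.5684 / 5775.9975 ≈ 0.01169814

0.011698


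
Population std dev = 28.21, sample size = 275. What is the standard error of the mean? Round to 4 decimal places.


SE = sigma / sqrt(n)
sqrt(275) ≈ 16.583124
SE = 28.21 / 16.583124 ≈ 1.701127

1.7011


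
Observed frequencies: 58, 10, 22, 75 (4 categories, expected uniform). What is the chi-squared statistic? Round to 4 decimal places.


chi2 = sum((O-E)^2/E), E = total/4
total = 165, E = 165/4 = 41.25
(58 - 41.25)^2 / 41.25 = 280.5625 / 41.25 = 4489/660 ≈ 6.801515
(10 - 41.25)^2 / 41.25 = 976.5625 / 41.25 = 3125/132 ≈ 23.674242
(22 - 41.25)^2 / 41.25 = 370.5625 / 41.25 = 539/60 ≈ 8.983333
(75 - 41.25)^2 / 41.25 = 1139.0625 / 41.25 = 1215/44 ≈ 27.613636
chi2 = 3689/55 ≈ 67.072727

67.0727


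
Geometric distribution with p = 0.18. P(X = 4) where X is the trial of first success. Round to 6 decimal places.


P = (1-p)^(k-1) * p
(1-p)^(k-1) = 0.82^3 = 0.551368
P = 0.551368 * 0.18 = 0.09924624

0.099246


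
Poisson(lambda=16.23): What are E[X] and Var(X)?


E[X] = Var(X) = lambda = 16.23

16.23, 16.23


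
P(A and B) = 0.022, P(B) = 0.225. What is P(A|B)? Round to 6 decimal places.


P(A|B) = P(A and B) / P(B) = 0.022 / 0.225 = 22/225 ≈ 0.09777778

0.097778


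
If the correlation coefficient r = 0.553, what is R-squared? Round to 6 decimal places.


R^2 = r^2 = (0.553)^2 = 0.305809

0.305809


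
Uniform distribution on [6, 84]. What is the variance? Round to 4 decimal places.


Var = (b-a)^2 / 12
(b-a)^2 = (84 - 6)^2 = 6084
Var = 6084/12 = 507

507.0000


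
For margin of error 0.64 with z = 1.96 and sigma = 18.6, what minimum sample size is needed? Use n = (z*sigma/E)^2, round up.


z*sigma/E = 1.96 * 18.6 / 0.64 = 56.9625
(z*sigma/E)^2 ≈ 3244.726406
round up: n = 3245

3245


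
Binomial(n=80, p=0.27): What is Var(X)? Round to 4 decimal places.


Var = n*p*(1-p) = 80 * 0.27 * 0.73 = 15.768

15.7680


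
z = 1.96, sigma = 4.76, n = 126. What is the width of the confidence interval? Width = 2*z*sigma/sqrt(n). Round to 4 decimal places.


width = 2*z*sigma/sqrt(n)
2*z*sigma = 2 * 1.96 * 4.76 = 18.6592
sqrt(126) ≈ 11.224972
width = 18.6592 / 11.224972 ≈ 1.662294

1.6623


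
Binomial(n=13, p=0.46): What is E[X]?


E[X] = n*p = 13 * 0.46 = 5.98

5.98


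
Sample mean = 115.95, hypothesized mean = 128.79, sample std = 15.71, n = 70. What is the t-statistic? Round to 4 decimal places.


t = (xbar - mu0) / (s/sqrt(n))
xbar - mu0 = 115.95 - 128.79 = -12.84
sqrt(70) ≈ 8.36660027
s/sqrt(n) = 15.71 / 8.36660027 ≈ 1.87770415
t = -12.84 / 1.87770415 ≈ -6.838138

-6.8381


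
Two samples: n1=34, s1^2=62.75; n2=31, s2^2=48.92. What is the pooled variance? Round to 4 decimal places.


sp^2 = ((n1-1)*s1^2 + (n2-1)*s2^2)/(n1+n2-2)
(n1-1)*s1^2 = 33 * 62.75 = 2070.75
(n2-1)*s2^2 = 30 * 48.92 = 1467.6
numerator = 2070.75 + 1467.6 = 3538.35
n1+n2-2 = 63
sp^2 = 3538.35 / 63 = 7863/140 ≈ 56.164286

56.1643


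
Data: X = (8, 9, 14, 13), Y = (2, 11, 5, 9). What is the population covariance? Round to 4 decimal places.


Cov = (1/n)*sum((xi-xbar)(yi-ybar))
n = 4, xbar = 44/4 = 11, ybar = 27/4 = 6.75
sum((xi-xbar)(yi-ybar)) = 5
Cov = 5 / 4 = 1.25

1.2500


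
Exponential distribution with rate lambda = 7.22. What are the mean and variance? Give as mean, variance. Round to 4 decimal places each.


mean = 1/lam, var = 1/lam^2
mean = 1 / 7.22 = 50/361 ≈ 0.138504
lam^2 = 7.22^2 = 52.1284
var = 1 / 52.1284 ≈ 0.019183

0.1385, 0.0192


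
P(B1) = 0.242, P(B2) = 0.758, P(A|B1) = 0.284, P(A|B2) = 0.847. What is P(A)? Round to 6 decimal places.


P(A) = P(A|B1)*P(B1) + P(A|B2)*P(B2)
P(A|B1)*P(B1) = 0.284 * 0.242 = 0.068728
P(A|B2)*P(B2) = 0.847 * 0.758 = 0.642026
P(A) = 0.068728 + 0.642026 = 0.710754

0.710754


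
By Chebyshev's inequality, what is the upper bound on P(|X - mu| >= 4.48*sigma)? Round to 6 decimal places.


P <= 1/k^2
k^2 = 4.48^2 = 20.0704
1/k^2 = 1 / 20.0704 ≈ 0.04982462

0.049825


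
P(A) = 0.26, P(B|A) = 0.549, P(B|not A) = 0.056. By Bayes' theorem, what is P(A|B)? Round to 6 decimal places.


P(A|B) = P(B|A)*P(A) / P(B), P(B) = P(B|A)*P(A) + P(B|not A)*P(not A)
P(B|A)*P(A) = 0.549 * 0.26 = 0.14274
P(B|not A)*P(not A) = 0.056 * 0.74 = 0.04144
P(B) = 0.14274 + 0.04144 = 0.18418
P(A|B) = 0.14274 / 0.18418 = 7137/9209 ≈ 0.77500271

0.775003


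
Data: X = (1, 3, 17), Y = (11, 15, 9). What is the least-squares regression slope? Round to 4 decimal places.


b = sum((xi-xbar)(yi-ybar)) / sum((xi-xbar)^2)
n = 3, xbar = 21/3 = 7, ybar = 35/3 ≈ 11.666667
Sxy = sum((xi-xbar)(yi-ybar)) = -36
Sxx = sum((xi-xbar)^2) = 152
b = Sxy / Sxx = -9/38 ≈ -0.236842

-0.2368


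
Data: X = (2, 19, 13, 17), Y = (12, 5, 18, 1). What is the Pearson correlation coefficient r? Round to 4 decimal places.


r = sum((xi-xbar)(yi-ybar)) / sqrt(sum((xi-xbar)^2) * sum((yi-ybar)^2))
n = 4, xbar = 51/4 = 12.75, ybar = 36/4 = 9
Sxy = sum((xi-xbar)(yi-ybar)) = -89
Sxx = sum((xi-xbar)^2) = 172.75
Syy = sum((yi-ybar)^2) = 170
sqrt(Sxx*Syy) ≈ 171.369484
r = Sxy / sqrt(Sxx*Syy) = -89 / 171.369484 ≈ -0.519346

-0.5193


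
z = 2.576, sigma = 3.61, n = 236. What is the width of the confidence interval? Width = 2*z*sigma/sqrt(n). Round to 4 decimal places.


width = 2*z*sigma/sqrt(n)
2*z*sigma = 2 * 2.576 * 3.61 = 18.59872
sqrt(236) ≈ 15.362291
width = 18.59872 / 15.362291 ≈ 1.210674

1.2107


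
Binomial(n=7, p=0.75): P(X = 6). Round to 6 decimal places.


P = C(n,k) * p^k * (1-p)^(n-k)
C(7,6) = 7
p^k = 0.75^6 = 729/4096 ≈ 0.1779785
(1-p)^(n-k) = 0.25^1 = 0.25
P = 7 * 0.1779785 * 0.25 ≈ 0.311462

0.311462


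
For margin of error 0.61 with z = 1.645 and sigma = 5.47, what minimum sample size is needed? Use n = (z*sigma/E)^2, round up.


z*sigma/E = 1.645 * 5.47 / 0.61 ≈ 14.751066
(z*sigma/E)^2 ≈ 217.593936
round up: n = 218

218


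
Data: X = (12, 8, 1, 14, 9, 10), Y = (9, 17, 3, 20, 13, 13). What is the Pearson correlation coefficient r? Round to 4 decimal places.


r = sum((xi-xbar)(yi-ybar)) / sqrt(sum((xi-xbar)^2) * sum((yi-ybar)^2))
n = 6, xbar = 54/6 = 9, ybar = 75/6 = 12.5
Sxy = sum((xi-xbar)(yi-ybar)) = 99
Sxx = sum((xi-xbar)^2) = 100
Syy = sum((yi-ybar)^2) = 179.5
sqrt(Sxx*Syy) ≈ 133.977610
r = Sxy / sqrt(Sxx*Syy) = 99 / 133.977610 ≈ 0.738929

0.7389


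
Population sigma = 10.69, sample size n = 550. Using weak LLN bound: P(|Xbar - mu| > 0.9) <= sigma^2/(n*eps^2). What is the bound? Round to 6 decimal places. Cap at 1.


bound = min(1, sigma^2/(n*eps^2))
sigma^2 = 10.69^2 = 114.2761
n*eps^2 = 550 * 0.9^2 = 550 * 0.81 = 445.5
sigma^2/(n*eps^2) = 114.2761 / 445.5 ≈ 0.25651201

0.256512


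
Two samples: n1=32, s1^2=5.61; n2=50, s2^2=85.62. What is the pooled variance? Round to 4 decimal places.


sp^2 = ((n1-1)*s1^2 + (n2-1)*s2^2)/(n1+n2-2)
(n1-1)*s1^2 = 31 * 5.61 = 173.91
(n2-1)*s2^2 = 49 * 85.62 = 4195.38
numerator = 173.91 + 4195.38 = 4369.29
n1+n2-2 = 80
sp^2 = 4369.29 / 80 = 54.616125

54.6161


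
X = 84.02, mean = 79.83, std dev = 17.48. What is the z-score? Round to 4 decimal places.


z = (X - mu) / sigma
X - mu = 84.02 - 79.83 = 4.19
z = 4.19 / 17.48 = 419/1748 ≈ 0.239703

0.2397


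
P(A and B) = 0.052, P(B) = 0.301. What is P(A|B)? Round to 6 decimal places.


P(A|B) = P(A and B) / P(B) = 0.052 / 0.301 = 52/301 ≈ 0.17275748

0.172757


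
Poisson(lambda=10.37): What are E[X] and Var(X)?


E[X] = Var(X) = lambda = 10.37

10.37, 10.37


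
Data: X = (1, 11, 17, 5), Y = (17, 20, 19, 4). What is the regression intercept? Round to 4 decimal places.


a = ybar - b*xbar, where b = sum((xi-xbar)(yi-ybar)) / sum((xi-xbar)^2)
n = 4, xbar = 34/4 = 8.5, ybar = 60/4 = 15
Sxy = sum((xi-xbar)(yi-ybar)) = 70
Sxx = sum((xi-xbar)^2) = 147
b = Sxy / Sxx = 10/21 ≈ 0.476190
a = 15 - 0.476190 * 8.5 = 230/21 ≈ 10.952381

10.9524


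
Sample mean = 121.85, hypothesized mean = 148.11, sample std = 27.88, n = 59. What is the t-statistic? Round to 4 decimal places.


t = (xbar - mu0) / (s/sqrt(n))
xbar - mu0 = 121.85 - 148.11 = -26.26
sqrt(59) ≈ 7.68114575
s/sqrt(n) = 27.88 / 7.68114575 ≈ 3.62966684
t = -26.26 / 3.62966684 ≈ -7.234824

-7.2348


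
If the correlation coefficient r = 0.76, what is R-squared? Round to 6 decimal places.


R^2 = r^2 = (0.76)^2 = 0.5776

0.577600


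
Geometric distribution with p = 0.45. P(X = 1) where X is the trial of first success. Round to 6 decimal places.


P = (1-p)^(k-1) * p
(1-p)^(k-1) = 0.55^0 = 1
P = 1 * 0.45 = 0.45

0.450000


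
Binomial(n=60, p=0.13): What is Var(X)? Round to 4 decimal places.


Var = n*p*(1-p) = 60 * 0.13 * 0.87 = 6.786

6.7860


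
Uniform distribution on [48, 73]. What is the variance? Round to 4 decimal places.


Var = (b-a)^2 / 12
(b-a)^2 = (73 - 48)^2 = 625
Var = 625/12 ≈ 52.083333

52.0833


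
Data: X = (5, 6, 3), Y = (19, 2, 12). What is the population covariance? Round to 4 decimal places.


Cov = (1/n)*sum((xi-xbar)(yi-ybar))
n = 3, xbar = 14/3 ≈ 4.666667, ybar = 33/3 = 11
sum((xi-xbar)(yi-ybar)) = -11
Cov = -11 / 3 = -11/3 ≈ -3.666667

-3.6667


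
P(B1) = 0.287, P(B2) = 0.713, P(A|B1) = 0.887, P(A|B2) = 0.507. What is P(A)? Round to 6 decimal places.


P(A) = P(A|B1)*P(B1) + P(A|B2)*P(B2)
P(A|B1)*P(B1) = 0.887 * 0.287 = 0.254569
P(A|B2)*P(B2) = 0.507 * 0.713 = 0.361491
P(A) = 0.254569 + 0.361491 = 0.61606

0.616060


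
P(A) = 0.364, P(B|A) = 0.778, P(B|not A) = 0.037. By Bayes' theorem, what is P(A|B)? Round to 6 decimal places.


P(A|B) = P(B|A)*P(A) / P(B), P(B) = P(B|A)*P(A) + P(B|not A)*P(not A)
P(B|A)*P(A) = 0.778 * 0.364 = 0.283192
P(B|not A)*P(not A) = 0.037 * 0.636 = 0.023532
P(B) = 0.283192 + 0.023532 = 0.306724
P(A|B) = 0.283192 / 0.306724 ≈ 0.92327956

0.923280


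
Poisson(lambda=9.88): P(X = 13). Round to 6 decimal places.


P = e^(-lam) * lam^k / k!
e^(-9.88) ≈ 0.00005118828
lam^k = 9.88^13 ≈ 8547523030562.268763
k! = 13! = 6227020800
P = 0.00005118828 * 8547523030562.268763 / 6227020800 ≈ 0.070264

0.070264


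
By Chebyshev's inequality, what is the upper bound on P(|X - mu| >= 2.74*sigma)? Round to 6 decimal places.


P <= 1/k^2
k^2 = 2.74^2 = 7.5076
1/k^2 = 1 / 7.5076 ≈ 0.13319836

0.133198


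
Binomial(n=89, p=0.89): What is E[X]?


E[X] = n*p = 89 * 0.89 = 79.21

79.21


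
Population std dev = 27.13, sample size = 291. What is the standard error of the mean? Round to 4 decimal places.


SE = sigma / sqrt(n)
sqrt(291) ≈ 17.058722
SE = 27.13 / 17.058722 ≈ 1.590389

1.5904


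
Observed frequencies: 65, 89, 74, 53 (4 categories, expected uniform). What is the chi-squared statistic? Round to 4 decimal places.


chi2 = sum((O-E)^2/E), E = total/4
total = 281, E = 281/4 = 70.25
(65 - 70.25)^2 / 70.25 = 27.5625 / 70.25 = 441/1124 ≈ 0.392349
(89 - 70.25)^2 / 70.25 = 351.5625 / 70.25 = 5625/1124 ≈ 5.004448
(74 - 70.25)^2 / 70.25 = 14.0625 / 70.25 = 225/1124 ≈ 0.200178
(53 - 70.25)^2 / 70.25 = 297.5625 / 70.25 = 4761/1124 ≈ 4.235765
chi2 = 2763/281 ≈ 9.832740

9.8327


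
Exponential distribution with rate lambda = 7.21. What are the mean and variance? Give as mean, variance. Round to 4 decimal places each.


mean = 1/lam, var = 1/lam^2
mean = 1 / 7.21 = 100/721 ≈ 0.138696
lam^2 = 7.21^2 = 51.9841
var = 1 / 51.9841 ≈ 0.019237

0.1387, 0.0192


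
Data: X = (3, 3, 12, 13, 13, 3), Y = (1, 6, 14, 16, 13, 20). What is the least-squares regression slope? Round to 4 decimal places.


b = sum((xi-xbar)(yi-ybar)) / sum((xi-xbar)^2)
n = 6, xbar = 47/6 ≈ 7.833333, ybar = 70/6 = 35/3 ≈ 11.666667
Sxy = sum((xi-xbar)(yi-ybar)) = 233/3 ≈ 77.666667
Sxx = sum((xi-xbar)^2) = 845/6 ≈ 140.833333
b = Sxy / Sxx = 466/845 ≈ 0.551479

0.5515


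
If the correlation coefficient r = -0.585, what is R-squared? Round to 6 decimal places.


R^2 = r^2 = (-0.585)^2 = 0.342225

0.342225


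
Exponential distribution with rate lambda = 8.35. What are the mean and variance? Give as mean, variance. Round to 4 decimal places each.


mean = 1/lam, var = 1/lam^2
mean = 1 / 8.35 = 20/167 ≈ 0.119760
lam^2 = 8.35^2 = 69.7225
var = 1 / 69.7225 ≈ 0.014343

0.1198, 0.0143


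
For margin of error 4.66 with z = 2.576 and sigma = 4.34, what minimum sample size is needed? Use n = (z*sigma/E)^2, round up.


z*sigma/E = 2.576 * 4.34 / 4.66 ≈ 2.399107
(z*sigma/E)^2 ≈ 5.755716
round up: n = 6

6


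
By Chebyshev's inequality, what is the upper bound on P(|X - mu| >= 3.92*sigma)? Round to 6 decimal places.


P <= 1/k^2
k^2 = 3.92^2 = 15.3664
1/k^2 = 1 / 15.3664 = 625/9604 ≈ 0.06507705

0.065077


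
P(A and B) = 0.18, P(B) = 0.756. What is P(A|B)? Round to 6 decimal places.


P(A|B) = P(A and B) / P(B) = 0.18 / 0.756 = 5/21 ≈ 0.23809524

0.238095


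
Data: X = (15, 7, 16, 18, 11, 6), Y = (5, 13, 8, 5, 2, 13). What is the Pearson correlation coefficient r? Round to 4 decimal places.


r = sum((xi-xbar)(yi-ybar)) / sqrt(sum((xi-xbar)^2) * sum((yi-ybar)^2))
n = 6, xbar = 73/6 ≈ 12.166667, ybar = 46/6 = 23/3 ≈ 7.666667
Sxy = sum((xi-xbar)(yi-ybar)) = -227/3 ≈ -75.666667
Sxx = sum((xi-xbar)^2) = 737/6 ≈ 122.833333
Syy = sum((yi-ybar)^2) = 310/3 ≈ 103.333333
sqrt(Sxx*Syy) ≈ 112.662229
r = Sxy / sqrt(Sxx*Syy) = -75.666667 / 112.662229 ≈ -0.671624

-0.6716


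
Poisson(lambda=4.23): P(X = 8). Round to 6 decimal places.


P = e^(-lam) * lam^k / k!
e^(-4.23) ≈ 0.01455239
lam^k = 4.23^8 ≈ 102499.781358
k! = 8! = 40320
P = 0.01455239 * 102499.781358 / 40320 ≈ 0.036994

0.036994


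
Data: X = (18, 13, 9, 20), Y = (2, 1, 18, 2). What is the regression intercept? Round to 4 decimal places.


a = ybar - b*xbar, where b = sum((xi-xbar)(yi-ybar)) / sum((xi-xbar)^2)
n = 4, xbar = 60/4 = 15, ybar = 23/4 = 5.75
Sxy = sum((xi-xbar)(yi-ybar)) = -94
Sxx = sum((xi-xbar)^2) = 74
b = Sxy / Sxx = -47/37 ≈ -1.270270
a = 5.75 - (-1.270270) * 15 = 3671/148 ≈ 24.804054

24.8041


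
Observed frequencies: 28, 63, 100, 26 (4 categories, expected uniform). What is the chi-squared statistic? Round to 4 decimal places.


chi2 = sum((O-E)^2/E), E = total/4
total = 217, E = 217/4 = 54.25
(28 - 54.25)^2 / 54.25 = 689.0625 / 54.25 = 1575/124 ≈ 12.701613
(63 - 54.25)^2 / 54.25 = 76.5625 / 54.25 = 175/124 ≈ 1.411290
(100 - 54.25)^2 / 54.25 = 2093.0625 / 54.25 = 33489/868 ≈ 38.581797
(26 - 54.25)^2 / 54.25 = 798.0625 / 54.25 = 12769/868 ≈ 14.710829
chi2 = 14627/217 ≈ 67.405530

67.4055


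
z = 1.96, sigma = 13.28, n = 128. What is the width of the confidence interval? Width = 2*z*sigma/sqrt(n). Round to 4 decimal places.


width = 2*z*sigma/sqrt(n)
2*z*sigma = 2 * 1.96 * 13.28 = 52.0576
sqrt(128) ≈ 11.313708
width = 52.0576 / 11.313708 ≈ 4.601285

4.6013


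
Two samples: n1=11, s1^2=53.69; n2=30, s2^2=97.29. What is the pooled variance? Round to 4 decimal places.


sp^2 = ((n1-1)*s1^2 + (n2-1)*s2^2)/(n1+n2-2)
(n1-1)*s1^2 = 10 * 53.69 = 536.9
(n2-1)*s2^2 = 29 * 97.29 = 2821.41
numerator = 536.9 + 2821.41 = 3358.31
n1+n2-2 = 39
sp^2 = 3358.31 / 39 = 335831/3900 ≈ 86.110513

86.1105


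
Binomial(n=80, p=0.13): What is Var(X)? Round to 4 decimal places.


Var = n*p*(1-p) = 80 * 0.13 * 0.87 = 9.048

9.0480


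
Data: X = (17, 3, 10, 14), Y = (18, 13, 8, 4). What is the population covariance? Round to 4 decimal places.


Cov = (1/n)*sum((xi-xbar)(yi-ybar))
n = 4, xbar = 44/4 = 11, ybar = 43/4 = 10.75
sum((xi-xbar)(yi-ybar)) = 8
Cov = 8 / 4 = 2

2.0000


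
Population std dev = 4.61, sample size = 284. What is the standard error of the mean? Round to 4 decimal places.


SE = sigma / sqrt(n)
sqrt(284) ≈ 16.852300
SE = 4.61 / 16.852300 ≈ 0.273553

0.2736


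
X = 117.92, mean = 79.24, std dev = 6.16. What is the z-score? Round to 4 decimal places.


z = (X - mu) / sigma
X - mu = 117.92 - 79.24 = 38.68
z = 38.68 / 6.16 = 967/154 ≈ 6.279221

6.2792


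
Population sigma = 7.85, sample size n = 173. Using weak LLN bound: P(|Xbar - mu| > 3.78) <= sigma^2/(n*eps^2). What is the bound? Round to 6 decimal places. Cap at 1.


bound = min(1, sigma^2/(n*eps^2))
sigma^2 = 7.85^2 = 61.6225
n*eps^2 = 173 * 3.78^2 = 173 * 14.2884 = 2471.8932
sigma^2/(n*eps^2) = 61.6225 / 2471.8932 ≈ 0.02492927

0.024929


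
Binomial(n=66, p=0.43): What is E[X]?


E[X] = n*p = 66 * 0.43 = 28.38

28.38


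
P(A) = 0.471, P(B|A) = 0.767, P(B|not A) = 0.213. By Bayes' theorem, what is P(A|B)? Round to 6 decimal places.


P(A|B) = P(B|A)*P(A) / P(B), P(B) = P(B|A)*P(A) + P(B|not A)*P(not A)
P(B|A)*P(A) = 0.767 * 0.471 = 0.361257
P(B|not A)*P(not A) = 0.213 * 0.529 = 0.112677
P(B) = 0.361257 + 0.112677 = 0.473934
P(A|B) = 0.361257 / 0.473934 ≈ 0.76225171

0.762252


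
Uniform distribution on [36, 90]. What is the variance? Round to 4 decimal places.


Var = (b-a)^2 / 12
(b-a)^2 = (90 - 36)^2 = 2916
Var = 2916/12 = 243

243.0000


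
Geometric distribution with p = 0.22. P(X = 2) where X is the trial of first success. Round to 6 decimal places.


P = (1-p)^(k-1) * p
(1-p)^(k-1) = 0.78^1 = 0.78
P = 0.78 * 0.22 = 0.1716

0.171600


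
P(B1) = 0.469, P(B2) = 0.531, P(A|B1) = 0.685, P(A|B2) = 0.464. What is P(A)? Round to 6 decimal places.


P(A) = P(A|B1)*P(B1) + P(A|B2)*P(B2)
P(A|B1)*P(B1) = 0.685 * 0.469 = 0.321265
P(A|B2)*P(B2) = 0.464 * 0.531 = 0.246384
P(A) = 0.321265 + 0.246384 = 0.567649

0.567649


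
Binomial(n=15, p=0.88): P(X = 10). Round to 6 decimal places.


P = C(n,k) * p^k * (1-p)^(n-k)
C(15,10) = 3003
p^k = 0.88^10 ≈ 0.2785010
(1-p)^(n-k) = 0.12^5 = 0.0000248832
P = 3003 * 0.2785010 * 0.0000248832 ≈ 0.020811

0.020811


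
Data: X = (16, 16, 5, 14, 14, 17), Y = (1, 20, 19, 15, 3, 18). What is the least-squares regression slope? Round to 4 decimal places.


b = sum((xi-xbar)(yi-ybar)) / sum((xi-xbar)^2)
n = 6, xbar = 82/6 = 41/3 ≈ 13.666667, ybar = 76/6 = 38/3 ≈ 12.666667
Sxy = sum((xi-xbar)(yi-ybar)) = -149/3 ≈ -49.666667
Sxx = sum((xi-xbar)^2) = 292/3 ≈ 97.333333
b = Sxy / Sxx = -149/292 ≈ -0.510274

-0.5103


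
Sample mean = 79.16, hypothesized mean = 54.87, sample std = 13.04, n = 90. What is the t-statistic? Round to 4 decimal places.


t = (xbar - mu0) / (s/sqrt(n))
xbar - mu0 = 79.16 - 54.87 = 24.29
sqrt(90) ≈ 9.48683298
s/sqrt(n) = 13.04 / 9.48683298 ≈ 1.37453669
t = 24.29 / 1.37453669 ≈ 17.671409

17.6714


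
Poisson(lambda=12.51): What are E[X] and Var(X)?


E[X] = Var(X) = lambda = 12.51

12.51, 12.51


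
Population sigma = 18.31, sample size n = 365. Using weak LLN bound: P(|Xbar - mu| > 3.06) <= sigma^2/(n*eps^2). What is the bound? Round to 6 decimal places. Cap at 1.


bound = min(1, sigma^2/(n*eps^2))
sigma^2 = 18.31^2 = 335.2561
n*eps^2 = 365 * 3.06^2 = 365 * 9.3636 = 3417.714
sigma^2/(n*eps^2) = 335.2561 / 3417.714 ≈ 0.09809367

0.098094


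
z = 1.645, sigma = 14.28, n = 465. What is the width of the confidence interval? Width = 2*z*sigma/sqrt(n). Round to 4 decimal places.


width = 2*z*sigma/sqrt(n)
2*z*sigma = 2 * 1.645 * 14.28 = 46.9812
sqrt(465) ≈ 21.563859
width = 46.9812 / 21.563859 ≈ 2.178701

2.1787


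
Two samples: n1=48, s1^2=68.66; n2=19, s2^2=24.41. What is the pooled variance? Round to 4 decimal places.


sp^2 = ((n1-1)*s1^2 + (n2-1)*s2^2)/(n1+n2-2)
(n1-1)*s1^2 = 47 * 68.66 = 3227.02
(n2-1)*s2^2 = 18 * 24.41 = 439.38
numerator = 3227.02 + 439.38 = 3666.4
n1+n2-2 = 65
sp^2 = 3666.4 / 65 = 18332/325 ≈ 56.406154

56.4062


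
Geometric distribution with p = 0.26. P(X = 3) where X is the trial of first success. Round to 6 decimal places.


P = (1-p)^(k-1) * p
(1-p)^(k-1) = 0.74^2 = 0.5476
P = 0.5476 * 0.26 = 0.142376

0.142376


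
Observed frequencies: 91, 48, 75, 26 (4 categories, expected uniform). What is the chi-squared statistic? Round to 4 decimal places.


chi2 = sum((O-E)^2/E), E = total/4
total = 240, E = 240/4 = 60
(91 - 60)^2 / 60 = 961 / 60 = 961/60 ≈ 16.016667
(48 - 60)^2 / 60 = 144 / 60 = 2.4
(75 - 60)^2 / 60 = 225 / 60 = 3.75
(26 - 60)^2 / 60 = 1156 / 60 = 289/15 ≈ 19.266667
chi2 = 1243/30 ≈ 41.433333

41.4333


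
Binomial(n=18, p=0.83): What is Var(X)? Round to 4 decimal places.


Var = n*p*(1-p) = 18 * 0.83 * 0.17 = 2.5398

2.5398


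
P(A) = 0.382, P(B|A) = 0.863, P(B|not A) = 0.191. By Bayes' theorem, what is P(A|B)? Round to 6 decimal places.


P(A|B) = P(B|A)*P(A) / P(B), P(B) = P(B|A)*P(A) + P(B|not A)*P(not A)
P(B|A)*P(A) = 0.863 * 0.382 = 0.329666
P(B|not A)*P(not A) = 0.191 * 0.618 = 0.118038
P(B) = 0.329666 + 0.118038 = 0.447704
P(A|B) = 0.329666 / 0.447704 = 863/1172 ≈ 0.73634812

0.736348


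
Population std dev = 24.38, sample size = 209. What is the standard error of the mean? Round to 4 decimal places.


SE = sigma / sqrt(n)
sqrt(209) ≈ 14.456832
SE = 24.38 / 14.456832 ≈ 1.686400

1.6864


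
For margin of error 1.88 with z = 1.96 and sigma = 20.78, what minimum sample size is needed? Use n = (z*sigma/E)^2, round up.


z*sigma/E = 1.96 * 20.78 / 1.88 = 50911/2350 ≈ 21.664255
(z*sigma/E)^2 ≈ 469.339959
round up: n = 470

470


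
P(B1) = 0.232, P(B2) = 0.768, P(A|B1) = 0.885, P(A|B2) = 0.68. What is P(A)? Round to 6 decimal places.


P(A) = P(A|B1)*P(B1) + P(A|B2)*P(B2)
P(A|B1)*P(B1) = 0.885 * 0.232 = 0.20532
P(A|B2)*P(B2) = 0.68 * 0.768 = 0.52224
P(A) = 0.20532 + 0.52224 = 0.72756

0.727560


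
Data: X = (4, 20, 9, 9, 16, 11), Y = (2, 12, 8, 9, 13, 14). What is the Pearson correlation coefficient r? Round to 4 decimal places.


r = sum((xi-xbar)(yi-ybar)) / sqrt(sum((xi-xbar)^2) * sum((yi-ybar)^2))
n = 6, xbar = 69/6 = 11.5, ybar = 58/6 = 29/3 ≈ 9.666667
Sxy = sum((xi-xbar)(yi-ybar)) = 96
Sxx = sum((xi-xbar)^2) = 161.5
Syy = sum((yi-ybar)^2) = 292/3 ≈ 97.333333
sqrt(Sxx*Syy) ≈ 125.376766
r = Sxy / sqrt(Sxx*Syy) = 96 / 125.376766 ≈ 0.765692

0.7657


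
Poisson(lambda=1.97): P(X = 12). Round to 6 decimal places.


P = e^(-lam) * lam^k / k!
e^(-1.97) ≈ 0.1394569
lam^k = 1.97^12 ≈ 3416.604542
k! = 12! = 479001600
P = 0.1394569 * 3416.604542 / 479001600 ≈ 0.000001

0.000001


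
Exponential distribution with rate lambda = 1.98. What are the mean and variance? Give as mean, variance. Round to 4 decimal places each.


mean = 1/lam, var = 1/lam^2
mean = 1 / 1.98 = 50/99 ≈ 0.505051
lam^2 = 1.98^2 = 3.9204
var = 1 / 3.9204 = 2500/9801 ≈ 0.255076

0.5051, 0.2551


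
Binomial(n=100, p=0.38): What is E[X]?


E[X] = n*p = 100 * 0.38 = 38

38


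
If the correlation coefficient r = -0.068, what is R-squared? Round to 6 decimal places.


R^2 = r^2 = (-0.068)^2 = 0.004624

0.004624


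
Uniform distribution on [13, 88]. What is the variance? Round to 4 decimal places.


Var = (b-a)^2 / 12
(b-a)^2 = (88 - 13)^2 = 5625
Var = 5625/12 = 468.75

468.7500


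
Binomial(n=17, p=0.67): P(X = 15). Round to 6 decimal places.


P = C(n,k) * p^k * (1-p)^(n-k)
C(17,15) = 136
p^k = 0.67^15 ≈ 0.002461059
(1-p)^(n-k) = 0.33^2 = 0.1089
P = 136 * 0.002461059 * 0.1089 ≈ 0.036449

0.036449


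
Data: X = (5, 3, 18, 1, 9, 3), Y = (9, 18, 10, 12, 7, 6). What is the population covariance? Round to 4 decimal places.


Cov = (1/n)*sum((xi-xbar)(yi-ybar))
n = 6, xbar = 39/6 = 6.5, ybar = 62/6 = 31/3 ≈ 10.333333
sum((xi-xbar)(yi-ybar)) = -31
Cov = -31 / 6 = -31/6 ≈ -5.166667

-5.1667


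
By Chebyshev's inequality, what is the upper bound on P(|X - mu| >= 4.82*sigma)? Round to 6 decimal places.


P <= 1/k^2
k^2 = 4.82^2 = 23.2324
1/k^2 = 1 / 23.2324 ≈ 0.04304334

0.043043


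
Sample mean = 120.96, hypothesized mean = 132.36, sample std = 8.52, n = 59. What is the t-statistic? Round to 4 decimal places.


t = (xbar - mu0) / (s/sqrt(n))
xbar - mu0 = 120.96 - 132.36 = -11.4
sqrt(59) ≈ 7.68114575
s/sqrt(n) = 8.52 / 7.68114575 ≈ 1.10920952
t = -11.4 / 1.10920952 ≈ -10.277589

-10.2776


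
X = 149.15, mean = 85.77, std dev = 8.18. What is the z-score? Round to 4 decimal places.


z = (X - mu) / sigma
X - mu = 149.15 - 85.77 = 63.38
z = 63.38 / 8.18 = 3169/409 ≈ 7.748166

7.7482


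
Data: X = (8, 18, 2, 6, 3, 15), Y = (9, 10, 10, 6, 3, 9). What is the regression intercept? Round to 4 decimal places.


a = ybar - b*xbar, where b = sum((xi-xbar)(yi-ybar)) / sum((xi-xbar)^2)
n = 6, xbar = 52/6 = 26/3 ≈ 8.666667, ybar = 47/6 ≈ 7.833333
Sxy = sum((xi-xbar)(yi-ybar)) = 134/3 ≈ 44.666667
Sxx = sum((xi-xbar)^2) = 634/3 ≈ 211.333333
b = Sxy / Sxx = 67/317 ≈ 0.211356
a = 7.833333 - 0.211356 * 8.666667 = 3805/634 ≈ 6.001577

6.0016


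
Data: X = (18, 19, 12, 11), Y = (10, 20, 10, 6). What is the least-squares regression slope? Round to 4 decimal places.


b = sum((xi-xbar)(yi-ybar)) / sum((xi-xbar)^2)
n = 4, xbar = 60/4 = 15, ybar = 46/4 = 11.5
Sxy = sum((xi-xbar)(yi-ybar)) = 56
Sxx = sum((xi-xbar)^2) = 50
b = Sxy / Sxx = 1.12

1.1200


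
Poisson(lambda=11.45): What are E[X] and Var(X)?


E[X] = Var(X) = lambda = 11.45

11.45, 11.45


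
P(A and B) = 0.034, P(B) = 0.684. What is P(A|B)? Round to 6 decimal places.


P(A|B) = P(A and B) / P(B) = 0.034 / 0.684 = 17/342 ≈ 0.04970760

0.049708


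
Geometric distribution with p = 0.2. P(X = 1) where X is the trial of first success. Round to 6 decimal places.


P = (1-p)^(k-1) * p
(1-p)^(k-1) = 0.8^0 = 1
P = 1 * 0.2 = 0.2

0.200000


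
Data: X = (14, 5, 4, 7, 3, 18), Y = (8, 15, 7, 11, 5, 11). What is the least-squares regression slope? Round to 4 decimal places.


b = sum((xi-xbar)(yi-ybar)) / sum((xi-xbar)^2)
n = 6, xbar = 51/6 = 8.5, ybar = 57/6 = 9.5
Sxy = sum((xi-xbar)(yi-ybar)) = 20.5
Sxx = sum((xi-xbar)^2) = 185.5
b = Sxy / Sxx = 41/371 ≈ 0.110512

0.1105


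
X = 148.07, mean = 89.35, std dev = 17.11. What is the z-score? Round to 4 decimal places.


z = (X - mu) / sigma
X - mu = 148.07 - 89.35 = 58.72
z = 58.72 / 17.11 = 5872/1711 ≈ 3.431911

3.4319


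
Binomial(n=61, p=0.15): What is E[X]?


E[X] = n*p = 61 * 0.15 = 9.15

9.15


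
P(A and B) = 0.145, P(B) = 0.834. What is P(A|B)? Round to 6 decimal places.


P(A|B) = P(A and B) / P(B) = 0.145 / 0.834 = 145/834 ≈ 0.17386091

0.173861


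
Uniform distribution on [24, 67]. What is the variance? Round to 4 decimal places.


Var = (b-a)^2 / 12
(b-a)^2 = (67 - 24)^2 = 1849
Var = 1849/12 ≈ 154.083333

154.0833


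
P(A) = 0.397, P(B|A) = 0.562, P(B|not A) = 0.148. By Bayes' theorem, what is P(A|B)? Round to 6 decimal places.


P(A|B) = P(B|A)*P(A) / P(B), P(B) = P(B|A)*P(A) + P(B|not A)*P(not A)
P(B|A)*P(A) = 0.562 * 0.397 = 0.223114
P(B|not A)*P(not A) = 0.148 * 0.603 = 0.089244
P(B) = 0.223114 + 0.089244 = 0.312358
P(A|B) = 0.223114 / 0.312358 ≈ 0.71428937

0.714289


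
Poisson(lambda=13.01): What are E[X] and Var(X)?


E[X] = Var(X) = lambda = 13.01

13.01, 13.01


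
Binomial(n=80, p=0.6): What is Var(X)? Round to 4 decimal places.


Var = n*p*(1-p) = 80 * 0.6 * 0.4 = 19.2

19.2000


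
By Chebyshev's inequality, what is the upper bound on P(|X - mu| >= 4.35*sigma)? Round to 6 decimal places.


P <= 1/k^2
k^2 = 4.35^2 = 18.9225
1/k^2 = 1 / 18.9225 = 400/7569 ≈ 0.05284714

0.052847


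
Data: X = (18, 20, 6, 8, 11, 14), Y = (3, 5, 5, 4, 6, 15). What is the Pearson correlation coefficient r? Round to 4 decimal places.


r = sum((xi-xbar)(yi-ybar)) / sqrt(sum((xi-xbar)^2) * sum((yi-ybar)^2))
n = 6, xbar = 77/6 ≈ 12.833333, ybar = 38/6 = 19/3 ≈ 6.333333
Sxy = sum((xi-xbar)(yi-ybar)) = 13/3 ≈ 4.333333
Sxx = sum((xi-xbar)^2) = 917/6 ≈ 152.833333
Syy = sum((yi-ybar)^2) = 286/3 ≈ 95.333333
sqrt(Sxx*Syy) ≈ 120.706715
r = Sxy / sqrt(Sxx*Syy) = 4.333333 / 120.706715 ≈ 0.035900

0.0359


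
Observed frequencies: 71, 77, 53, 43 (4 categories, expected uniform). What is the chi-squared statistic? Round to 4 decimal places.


chi2 = sum((O-E)^2/E), E = total/4
total = 244, E = 244/4 = 61
(71 - 61)^2 / 61 = 100 / 61 = 100/61 ≈ 1.639344
(77 - 61)^2 / 61 = 256 / 61 = 256/61 ≈ 4.196721
(53 - 61)^2 / 61 = 64 / 61 = 64/61 ≈ 1.049180
(43 - 61)^2 / 61 = 324 / 61 = 324/61 ≈ 5.311475
chi2 = 744/61 ≈ 12.196721

12.1967


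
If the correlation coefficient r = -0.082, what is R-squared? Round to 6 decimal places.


R^2 = r^2 = (-0.082)^2 = 0.006724

0.006724


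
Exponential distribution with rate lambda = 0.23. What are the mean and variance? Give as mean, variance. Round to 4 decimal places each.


mean = 1/lam, var = 1/lam^2
mean = 1 / 0.23 = 100/23 ≈ 4.347826
lam^2 = 0.23^2 = 0.0529
var = 1 / 0.0529 = 10000/529 ≈ 18.903592

4.3478, 18.9036


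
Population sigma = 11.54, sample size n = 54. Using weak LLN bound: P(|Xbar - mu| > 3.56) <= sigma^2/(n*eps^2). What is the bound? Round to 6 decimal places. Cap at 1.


bound = min(1, sigma^2/(n*eps^2))
sigma^2 = 11.54^2 = 133.1716
n*eps^2 = 54 * 3.56^2 = 54 * 12.6736 = 684.3744
sigma^2/(n*eps^2) = 133.1716 / 684.3744 ≈ 0.19458881

0.194589


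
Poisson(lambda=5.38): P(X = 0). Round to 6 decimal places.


P = e^(-lam) * lam^k / k!
e^(-5.38) ≈ 0.004607822
lam^k = 5.38^0 = 1
k! = 0! = 1
P = 0.004607822 * 1 / 1 ≈ 0.004608

0.004608


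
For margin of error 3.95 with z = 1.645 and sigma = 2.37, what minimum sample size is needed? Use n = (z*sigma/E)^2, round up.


z*sigma/E = 1.645 * 2.37 / 3.95 = 0.987
(z*sigma/E)^2 = 0.974169
round up: n = 1

1


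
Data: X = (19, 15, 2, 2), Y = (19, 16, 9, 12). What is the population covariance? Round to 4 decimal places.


Cov = (1/n)*sum((xi-xbar)(yi-ybar))
n = 4, xbar = 38/4 = 9.5, ybar = 56/4 = 14
sum((xi-xbar)(yi-ybar)) = 111
Cov = 111 / 4 = 27.75

27.7500


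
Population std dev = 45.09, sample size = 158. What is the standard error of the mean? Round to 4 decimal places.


SE = sigma / sqrt(n)
sqrt(158) ≈ 12.569805
SE = 45.09 / 12.569805 ≈ 3.587168

3.5872


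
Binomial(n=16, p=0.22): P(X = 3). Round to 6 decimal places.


P = C(n,k) * p^k * (1-p)^(n-k)
C(16,3) = 560
p^k = 0.22^3 = 0.010648
(1-p)^(n-k) = 0.78^13 ≈ 0.03955759
P = 560 * 0.010648 * 0.03955759 ≈ 0.235877

0.235877


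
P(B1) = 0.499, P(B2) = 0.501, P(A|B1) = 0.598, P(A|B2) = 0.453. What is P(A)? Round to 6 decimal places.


P(A) = P(A|B1)*P(B1) + P(A|B2)*P(B2)
P(A|B1)*P(B1) = 0.598 * 0.499 = 0.298402
P(A|B2)*P(B2) = 0.453 * 0.501 = 0.226953
P(A) = 0.298402 + 0.226953 = 0.525355

0.525355


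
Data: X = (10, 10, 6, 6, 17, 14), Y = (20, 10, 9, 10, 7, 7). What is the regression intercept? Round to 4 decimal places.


a = ybar - b*xbar, where b = sum((xi-xbar)(yi-ybar)) / sum((xi-xbar)^2)
n = 6, xbar = 63/6 = 10.5, ybar = 63/6 = 10.5
Sxy = sum((xi-xbar)(yi-ybar)) = -30.5
Sxx = sum((xi-xbar)^2) = 95.5
b = Sxy / Sxx = -61/191 ≈ -0.319372
a = 10.5 - (-0.319372) * 10.5 = 2646/191 ≈ 13.853403

13.8534


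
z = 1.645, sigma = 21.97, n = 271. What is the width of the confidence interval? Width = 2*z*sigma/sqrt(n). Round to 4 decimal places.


width = 2*z*sigma/sqrt(n)
2*z*sigma = 2 * 1.645 * 21.97 = 72.2813
sqrt(271) ≈ 16.462078
width = 72.2813 / 16.462078 ≈ 4.390776

4.3908


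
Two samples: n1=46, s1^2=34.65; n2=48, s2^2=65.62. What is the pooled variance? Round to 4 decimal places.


sp^2 = ((n1-1)*s1^2 + (n2-1)*s2^2)/(n1+n2-2)
(n1-1)*s1^2 = 45 * 34.65 = 1559.25
(n2-1)*s2^2 = 47 * 65.62 = 3084.14
numerator = 1559.25 + 3084.14 = 4643.39
n1+n2-2 = 92
sp^2 = 4643.39 / 92 = 464339/9200 ≈ 50.471630

50.4716


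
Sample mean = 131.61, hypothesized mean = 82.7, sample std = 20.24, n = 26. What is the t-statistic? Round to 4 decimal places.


t = (xbar - mu0) / (s/sqrt(n))
xbar - mu0 = 131.61 - 82.7 = 48.91
sqrt(26) ≈ 5.09901951
s/sqrt(n) = 20.24 / 5.09901951 ≈ 3.96939058
t = 48.91 / 3.96939058 ≈ 12.321791

12.3218


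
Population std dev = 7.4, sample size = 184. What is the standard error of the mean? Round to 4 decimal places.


SE = sigma / sqrt(n)
sqrt(184) ≈ 13.564660
SE = 7.4 / 13.564660 ≈ 0.545535

0.5455


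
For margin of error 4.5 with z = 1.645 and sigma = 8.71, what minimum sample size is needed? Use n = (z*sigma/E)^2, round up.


z*sigma/E = 1.645 * 8.71 / 4.5 ≈ 3.183989
(z*sigma/E)^2 ≈ 10.137785
round up: n = 11

11


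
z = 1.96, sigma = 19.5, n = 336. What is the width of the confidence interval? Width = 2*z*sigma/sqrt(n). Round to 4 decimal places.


width = 2*z*sigma/sqrt(n)
2*z*sigma = 2 * 1.96 * 19.5 = 76.44
sqrt(336) ≈ 18.330303
width = 76.44 / 18.330303 ≈ 4.170144

4.1701


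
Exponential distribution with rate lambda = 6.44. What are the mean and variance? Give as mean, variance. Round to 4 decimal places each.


mean = 1/lam, var = 1/lam^2
mean = 1 / 6.44 = 25/161 ≈ 0.155280
lam^2 = 6.44^2 = 41.4736
var = 1 / 41.4736 ≈ 0.024112

0.1553, 0.0241


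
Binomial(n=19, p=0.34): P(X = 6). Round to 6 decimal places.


P = C(n,k) * p^k * (1-p)^(n-k)
C(19,6) = 27132
p^k = 0.34^6 ≈ 0.001544804
(1-p)^(n-k) = 0.66^13 ≈ 0.004508906
P = 27132 * 0.001544804 * 0.004508906 ≈ 0.188985

0.188985


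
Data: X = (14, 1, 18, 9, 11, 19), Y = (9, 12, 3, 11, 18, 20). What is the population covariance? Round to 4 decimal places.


Cov = (1/n)*sum((xi-xbar)(yi-ybar))
n = 6, xbar = 72/6 = 12, ybar = 73/6 ≈ 12.166667
sum((xi-xbar)(yi-ybar)) = -7
Cov = -7 / 6 = -7/6 ≈ -1.166667

-1.1667


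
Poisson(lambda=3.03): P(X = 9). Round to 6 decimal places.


P = e^(-lam) * lam^k / k!
e^(-3.03) ≈ 0.04831564
lam^k = 3.03^9 ≈ 21527.007222
k! = 9! = 362880
P = 0.04831564 * 21527.007222 / 362880 ≈ 0.002866

0.002866


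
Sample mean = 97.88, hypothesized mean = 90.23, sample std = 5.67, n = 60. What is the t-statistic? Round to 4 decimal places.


t = (xbar - mu0) / (s/sqrt(n))
xbar - mu0 = 97.88 - 90.23 = 7.65
sqrt(60) ≈ 7.74596669
s/sqrt(n) = 5.67 / 7.74596669 ≈ 0.73199385
t = 7.65 / 0.73199385 ≈ 10.450907

10.4509


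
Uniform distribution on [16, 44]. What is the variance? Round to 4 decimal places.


Var = (b-a)^2 / 12
(b-a)^2 = (44 - 16)^2 = 784
Var = 784/12 ≈ 65.333333

65.3333


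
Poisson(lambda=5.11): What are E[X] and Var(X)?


E[X] = Var(X) = lambda = 5.11

5.11, 5.11


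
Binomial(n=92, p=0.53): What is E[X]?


E[X] = n*p = 92 * 0.53 = 48.76

48.76


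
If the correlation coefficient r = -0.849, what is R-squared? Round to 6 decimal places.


R^2 = r^2 = (-0.849)^2 = 0.720801

0.720801


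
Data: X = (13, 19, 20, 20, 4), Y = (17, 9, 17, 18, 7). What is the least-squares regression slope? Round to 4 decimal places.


b = sum((xi-xbar)(yi-ybar)) / sum((xi-xbar)^2)
n = 5, xbar = 76/5 = 15.2, ybar = 68/5 = 13.6
Sxy = sum((xi-xbar)(yi-ybar)) = 86.4
Sxx = sum((xi-xbar)^2) = 190.8
b = Sxy / Sxx = 24/53 ≈ 0.452830

0.4528


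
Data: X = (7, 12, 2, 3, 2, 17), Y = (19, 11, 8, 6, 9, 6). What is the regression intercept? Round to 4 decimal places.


a = ybar - b*xbar, where b = sum((xi-xbar)(yi-ybar)) / sum((xi-xbar)^2)
n = 6, xbar = 43/6 ≈ 7.166667, ybar = 59/6 ≈ 9.833333
Sxy = sum((xi-xbar)(yi-ybar)) = -23/6 ≈ -3.833333
Sxx = sum((xi-xbar)^2) = 1145/6 ≈ 190.833333
b = Sxy / Sxx = -23/1145 ≈ -0.020087
a = 9.833333 - (-0.020087) * 7.166667 = 11424/1145 ≈ 9.977293

9.9773


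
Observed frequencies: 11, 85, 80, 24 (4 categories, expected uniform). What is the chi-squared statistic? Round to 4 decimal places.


chi2 = sum((O-E)^2/E), E = total/4
total = 200, E = 200/4 = 50
(11 - 50)^2 / 50 = 1521 / 50 = 30.42
(85 - 50)^2 / 50 = 1225 / 50 = 24.5
(80 - 50)^2 / 50 = 900 / 50 = 18
(24 - 50)^2 / 50 = 676 / 50 = 13.52
chi2 = 86.44

86.4400


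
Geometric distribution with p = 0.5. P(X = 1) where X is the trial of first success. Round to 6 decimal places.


P = (1-p)^(k-1) * p
(1-p)^(k-1) = 0.5^0 = 1
P = 1 * 0.5 = 0.5

0.500000


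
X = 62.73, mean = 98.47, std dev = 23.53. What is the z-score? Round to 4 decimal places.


z = (X - mu) / sigma
X - mu = 62.73 - 98.47 = -35.74
z = -35.74 / 23.53 = -3574/2353 ≈ -1.518912

-1.5189


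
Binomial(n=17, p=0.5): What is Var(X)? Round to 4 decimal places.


Var = n*p*(1-p) = 17 * 0.5 * 0.5 = 4.25

4.2500


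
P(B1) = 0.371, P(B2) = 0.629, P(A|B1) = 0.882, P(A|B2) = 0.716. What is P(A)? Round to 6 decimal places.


P(A) = P(A|B1)*P(B1) + P(A|B2)*P(B2)
P(A|B1)*P(B1) = 0.882 * 0.371 = 0.327222
P(A|B2)*P(B2) = 0.716 * 0.629 = 0.450364
P(A) = 0.327222 + 0.450364 = 0.777586

0.777586


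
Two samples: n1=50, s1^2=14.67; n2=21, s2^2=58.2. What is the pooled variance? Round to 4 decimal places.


sp^2 = ((n1-1)*s1^2 + (n2-1)*s2^2)/(n1+n2-2)
(n1-1)*s1^2 = 49 * 14.67 = 718.83
(n2-1)*s2^2 = 20 * 58.2 = 1164
numerator = 718.83 + 1164 = 1882.83
n1+n2-2 = 69
sp^2 = 1882.83 / 69 = 62761/2300 ≈ 27.287391

27.2874


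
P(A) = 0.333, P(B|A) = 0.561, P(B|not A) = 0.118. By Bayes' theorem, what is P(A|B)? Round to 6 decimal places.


P(A|B) = P(B|A)*P(A) / P(B), P(B) = P(B|A)*P(A) + P(B|not A)*P(not A)
P(B|A)*P(A) = 0.561 * 0.333 = 0.186813
P(B|not A)*P(not A) = 0.118 * 0.667 = 0.078706
P(B) = 0.186813 + 0.078706 = 0.265519
P(A|B) = 0.186813 / 0.265519 ≈ 0.70357677

0.703577


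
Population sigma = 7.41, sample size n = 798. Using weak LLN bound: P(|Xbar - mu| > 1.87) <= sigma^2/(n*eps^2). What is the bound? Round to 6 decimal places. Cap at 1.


bound = min(1, sigma^2/(n*eps^2))
sigma^2 = 7.41^2 = 54.9081
n*eps^2 = 798 * 1.87^2 = 798 * 3.4969 = 2790.5262
sigma^2/(n*eps^2) = 54.9081 / 2790.5262 ≈ 0.01967661

0.019677


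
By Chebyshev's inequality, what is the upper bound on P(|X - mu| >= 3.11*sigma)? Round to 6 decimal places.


P <= 1/k^2
k^2 = 3.11^2 = 9.6721
1/k^2 = 1 / 9.6721 ≈ 0.10339016

0.103390


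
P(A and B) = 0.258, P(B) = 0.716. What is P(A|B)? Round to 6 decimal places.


P(A|B) = P(A and B) / P(B) = 0.258 / 0.716 = 129/358 ≈ 0.36033520

0.360335


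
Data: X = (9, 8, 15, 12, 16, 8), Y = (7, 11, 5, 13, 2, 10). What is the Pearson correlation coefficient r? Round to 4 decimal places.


r = sum((xi-xbar)(yi-ybar)) / sqrt(sum((xi-xbar)^2) * sum((yi-ybar)^2))
n = 6, xbar = 68/6 = 34/3 ≈ 11.333333, ybar = 48/6 = 8
Sxy = sum((xi-xbar)(yi-ybar)) = -50
Sxx = sum((xi-xbar)^2) = 190/3 ≈ 63.333333
Syy = sum((yi-ybar)^2) = 84
sqrt(Sxx*Syy) ≈ 72.938330
r = Sxy / sqrt(Sxx*Syy) = -50 / 72.938330 ≈ -0.685511

-0.6855


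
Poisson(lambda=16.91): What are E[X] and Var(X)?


E[X] = Var(X) = lambda = 16.91

16.91, 16.91


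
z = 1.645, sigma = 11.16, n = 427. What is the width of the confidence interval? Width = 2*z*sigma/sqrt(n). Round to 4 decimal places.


width = 2*z*sigma/sqrt(n)
2*z*sigma = 2 * 1.645 * 11.16 = 36.7164
sqrt(427) ≈ 20.663978
width = 36.7164 / 20.663978 ≈ 1.776831

1.7768


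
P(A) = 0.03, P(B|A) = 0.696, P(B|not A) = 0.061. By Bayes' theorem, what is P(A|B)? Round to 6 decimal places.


P(A|B) = P(B|A)*P(A) / P(B), P(B) = P(B|A)*P(A) + P(B|not A)*P(not A)
P(B|A)*P(A) = 0.696 * 0.03 = 0.02088
P(B|not A)*P(not A) = 0.061 * 0.97 = 0.05917
P(B) = 0.02088 + 0.05917 = 0.08005
P(A|B) = 0.02088 / 0.08005 = 2088/8005 ≈ 0.26083698

0.260837
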